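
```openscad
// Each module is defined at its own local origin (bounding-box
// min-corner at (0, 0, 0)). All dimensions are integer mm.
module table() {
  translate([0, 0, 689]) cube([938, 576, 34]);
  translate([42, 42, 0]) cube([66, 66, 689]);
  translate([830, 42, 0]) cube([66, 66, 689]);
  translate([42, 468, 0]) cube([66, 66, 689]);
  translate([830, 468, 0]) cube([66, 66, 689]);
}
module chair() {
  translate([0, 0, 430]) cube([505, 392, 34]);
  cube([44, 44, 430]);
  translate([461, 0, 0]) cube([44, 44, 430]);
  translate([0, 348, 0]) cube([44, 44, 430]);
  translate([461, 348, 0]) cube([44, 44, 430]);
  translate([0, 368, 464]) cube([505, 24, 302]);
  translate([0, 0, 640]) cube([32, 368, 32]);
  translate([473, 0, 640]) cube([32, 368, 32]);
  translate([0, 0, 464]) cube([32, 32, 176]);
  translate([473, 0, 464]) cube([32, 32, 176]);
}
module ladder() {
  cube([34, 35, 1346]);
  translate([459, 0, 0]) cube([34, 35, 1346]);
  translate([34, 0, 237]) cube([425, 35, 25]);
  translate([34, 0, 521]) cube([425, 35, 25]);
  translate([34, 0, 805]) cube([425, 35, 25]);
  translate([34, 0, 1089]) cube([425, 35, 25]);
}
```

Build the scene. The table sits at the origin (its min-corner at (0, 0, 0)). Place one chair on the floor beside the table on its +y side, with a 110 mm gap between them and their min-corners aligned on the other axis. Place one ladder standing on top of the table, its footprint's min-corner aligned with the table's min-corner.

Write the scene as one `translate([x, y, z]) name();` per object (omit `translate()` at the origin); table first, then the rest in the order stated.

table();
translate([0, 686, 0]) chair();
translate([0, 0, 723]) ladder();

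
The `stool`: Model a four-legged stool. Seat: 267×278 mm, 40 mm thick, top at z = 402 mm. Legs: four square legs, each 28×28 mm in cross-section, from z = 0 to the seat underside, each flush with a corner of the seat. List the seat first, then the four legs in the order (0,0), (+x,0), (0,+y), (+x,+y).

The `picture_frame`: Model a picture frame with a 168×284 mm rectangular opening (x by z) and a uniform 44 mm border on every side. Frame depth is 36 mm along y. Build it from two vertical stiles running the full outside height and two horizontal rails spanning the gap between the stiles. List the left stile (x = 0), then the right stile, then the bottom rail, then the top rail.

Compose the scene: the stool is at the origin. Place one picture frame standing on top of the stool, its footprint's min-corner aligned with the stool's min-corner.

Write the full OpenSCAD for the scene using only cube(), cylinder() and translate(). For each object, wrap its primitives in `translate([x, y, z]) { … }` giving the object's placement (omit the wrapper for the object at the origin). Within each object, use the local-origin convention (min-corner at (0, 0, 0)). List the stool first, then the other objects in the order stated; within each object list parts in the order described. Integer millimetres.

translate([0, 0, 362]) cube([267, 278, 40]);
cube([28, 28, 362]);
translate([239, 0, 0]) cube([28, 28, 362]);
translate([0, 250, 0]) cube([28, 28, 362]);
translate([239, 250, 0]) cube([28, 28, 362]);
translate([0, 0, 402]) {
  cube([44, 36, 372]);
  translate([212, 0, 0]) cube([44, 36, 372]);
  translate([44, 0, 0]) cube([168, 36, 44]);
  translate([44, 0, 328]) cube([168, 36, 44]);
}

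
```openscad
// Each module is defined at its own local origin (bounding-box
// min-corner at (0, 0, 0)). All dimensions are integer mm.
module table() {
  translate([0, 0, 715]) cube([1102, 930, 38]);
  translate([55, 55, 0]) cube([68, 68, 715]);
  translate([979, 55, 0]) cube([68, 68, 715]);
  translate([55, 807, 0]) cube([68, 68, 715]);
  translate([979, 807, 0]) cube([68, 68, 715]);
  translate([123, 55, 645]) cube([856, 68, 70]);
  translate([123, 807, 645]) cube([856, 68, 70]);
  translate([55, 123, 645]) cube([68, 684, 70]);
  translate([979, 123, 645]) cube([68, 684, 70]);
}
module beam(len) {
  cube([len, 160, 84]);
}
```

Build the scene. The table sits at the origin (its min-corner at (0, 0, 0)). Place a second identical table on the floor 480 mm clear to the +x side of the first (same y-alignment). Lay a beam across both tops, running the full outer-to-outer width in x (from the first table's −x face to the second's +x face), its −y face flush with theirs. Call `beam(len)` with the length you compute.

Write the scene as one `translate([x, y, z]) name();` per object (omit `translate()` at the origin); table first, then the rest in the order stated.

table();
translate([1582, 0, 0]) table();
translate([0, 0, 753]) beam(2684);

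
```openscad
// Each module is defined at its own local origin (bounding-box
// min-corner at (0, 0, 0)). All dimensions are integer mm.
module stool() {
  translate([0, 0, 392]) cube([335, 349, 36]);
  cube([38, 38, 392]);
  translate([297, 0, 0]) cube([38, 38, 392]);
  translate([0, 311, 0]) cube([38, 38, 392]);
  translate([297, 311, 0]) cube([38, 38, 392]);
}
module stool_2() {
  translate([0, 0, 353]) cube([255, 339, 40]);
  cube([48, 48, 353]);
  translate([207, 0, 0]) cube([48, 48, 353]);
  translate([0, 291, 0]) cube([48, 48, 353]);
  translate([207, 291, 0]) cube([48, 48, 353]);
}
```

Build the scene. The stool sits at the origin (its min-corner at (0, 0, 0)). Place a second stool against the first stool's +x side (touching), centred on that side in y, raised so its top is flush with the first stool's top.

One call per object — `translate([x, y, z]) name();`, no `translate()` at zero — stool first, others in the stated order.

stool();
translate([335, 5, 35]) stool_2();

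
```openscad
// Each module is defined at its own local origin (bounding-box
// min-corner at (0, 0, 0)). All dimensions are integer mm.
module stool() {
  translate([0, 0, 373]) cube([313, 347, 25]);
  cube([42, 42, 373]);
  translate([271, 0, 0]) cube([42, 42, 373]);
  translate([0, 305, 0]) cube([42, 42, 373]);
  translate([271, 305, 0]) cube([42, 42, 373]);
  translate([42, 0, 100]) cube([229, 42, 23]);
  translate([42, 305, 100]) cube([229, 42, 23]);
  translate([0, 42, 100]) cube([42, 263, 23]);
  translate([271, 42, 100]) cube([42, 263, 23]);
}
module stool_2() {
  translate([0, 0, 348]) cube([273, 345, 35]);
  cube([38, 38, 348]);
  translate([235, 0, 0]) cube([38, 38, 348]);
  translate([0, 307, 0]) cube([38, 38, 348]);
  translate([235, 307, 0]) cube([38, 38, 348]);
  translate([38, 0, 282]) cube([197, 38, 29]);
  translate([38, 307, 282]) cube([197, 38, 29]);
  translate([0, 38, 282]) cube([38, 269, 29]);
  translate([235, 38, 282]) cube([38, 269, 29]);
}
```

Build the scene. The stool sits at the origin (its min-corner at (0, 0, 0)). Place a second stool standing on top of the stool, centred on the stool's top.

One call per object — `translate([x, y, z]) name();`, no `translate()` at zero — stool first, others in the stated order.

stool();
translate([20, 1, 398]) stool_2();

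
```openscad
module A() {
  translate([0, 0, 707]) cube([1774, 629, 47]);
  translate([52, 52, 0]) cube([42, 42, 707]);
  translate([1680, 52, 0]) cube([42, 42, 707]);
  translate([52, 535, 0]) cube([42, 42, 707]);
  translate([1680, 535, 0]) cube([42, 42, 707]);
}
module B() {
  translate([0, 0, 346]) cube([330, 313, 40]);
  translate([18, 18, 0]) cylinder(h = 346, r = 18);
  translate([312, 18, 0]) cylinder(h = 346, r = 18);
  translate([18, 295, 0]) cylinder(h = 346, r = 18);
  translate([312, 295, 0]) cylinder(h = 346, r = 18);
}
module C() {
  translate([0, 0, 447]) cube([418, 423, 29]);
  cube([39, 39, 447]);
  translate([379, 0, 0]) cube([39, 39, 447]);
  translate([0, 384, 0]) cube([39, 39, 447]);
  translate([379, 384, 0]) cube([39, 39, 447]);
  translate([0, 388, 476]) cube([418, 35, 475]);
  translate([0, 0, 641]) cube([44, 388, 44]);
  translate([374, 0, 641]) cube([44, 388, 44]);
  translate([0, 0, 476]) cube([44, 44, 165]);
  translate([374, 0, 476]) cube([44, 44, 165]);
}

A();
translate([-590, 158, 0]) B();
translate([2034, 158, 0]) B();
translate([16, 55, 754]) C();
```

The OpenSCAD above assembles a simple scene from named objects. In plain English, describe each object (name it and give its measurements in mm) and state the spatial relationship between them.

A is a table with a 1774×629 mm rectangular top, 47 mm thick, top surface at z = 754 mm, supported by four 42×42 mm square legs, each inset 52 mm from the nearest pair of top edges, running from the floor.

B is a simple wooden stool: a rectangular seat 330 mm (x) by 313 mm (y), 40 mm thick, top face at z = 386 mm, on four round legs, each 36 mm in diameter. The legs rest on z = 0, each leg's axis is inset half a diameter from the nearest pair of seat edges (so the leg's bounding box is flush with the corner).

C is a chair: 418×423 mm seat, 29 mm thick, top at z = 476 mm, on four 39 mm square corner legs flush with the seat edges. A 35 mm thick backrest slab spans the full seat width, extending 475 mm above the seat top, its back face flush with the seat's +y edge. Two armrests of 44×44 mm section run along each side from the seat's front edge to the front of the backrest, top faces 209 mm above the seat top and outer faces flush with the seat's x-edges; a 44×44 mm post under the front of each armrest stands on the seat at the front corner.

Two stools sit around the table at the −x, +x sides. The chair is on top of the table.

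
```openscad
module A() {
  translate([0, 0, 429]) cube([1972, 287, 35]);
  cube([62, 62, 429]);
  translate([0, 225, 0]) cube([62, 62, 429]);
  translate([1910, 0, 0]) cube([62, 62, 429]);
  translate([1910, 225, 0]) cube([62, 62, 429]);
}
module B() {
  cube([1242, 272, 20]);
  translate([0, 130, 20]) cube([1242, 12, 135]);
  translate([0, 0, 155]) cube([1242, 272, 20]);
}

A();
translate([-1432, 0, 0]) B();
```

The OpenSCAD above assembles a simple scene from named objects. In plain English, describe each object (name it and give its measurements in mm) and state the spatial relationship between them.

A is a bench: a 1972×287 mm seat slab, 35 mm thick, top at z = 464 mm, on four 62×62 mm square legs flush with the seat corners and standing on z = 0.

B is an I-beam lying along x, 1242 mm long. Overall section height 175 mm. Two flanges 272 mm wide (y) and 20 mm thick, one on the floor and one at the top; a web 12 mm thick runs between them, centred on the flange width.

The I-beam is on the floor beside the bench on its −x side.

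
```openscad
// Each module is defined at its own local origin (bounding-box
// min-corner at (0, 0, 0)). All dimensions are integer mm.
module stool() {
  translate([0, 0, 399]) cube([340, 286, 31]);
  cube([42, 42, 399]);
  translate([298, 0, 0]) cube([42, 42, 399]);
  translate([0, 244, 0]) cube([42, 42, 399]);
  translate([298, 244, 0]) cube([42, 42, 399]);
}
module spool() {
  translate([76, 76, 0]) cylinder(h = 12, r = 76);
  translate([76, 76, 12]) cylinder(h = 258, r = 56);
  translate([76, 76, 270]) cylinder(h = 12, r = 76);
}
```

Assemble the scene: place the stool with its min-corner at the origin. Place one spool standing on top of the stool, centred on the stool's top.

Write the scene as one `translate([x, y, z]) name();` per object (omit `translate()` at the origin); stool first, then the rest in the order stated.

stool();
translate([94, 67, 430]) spool();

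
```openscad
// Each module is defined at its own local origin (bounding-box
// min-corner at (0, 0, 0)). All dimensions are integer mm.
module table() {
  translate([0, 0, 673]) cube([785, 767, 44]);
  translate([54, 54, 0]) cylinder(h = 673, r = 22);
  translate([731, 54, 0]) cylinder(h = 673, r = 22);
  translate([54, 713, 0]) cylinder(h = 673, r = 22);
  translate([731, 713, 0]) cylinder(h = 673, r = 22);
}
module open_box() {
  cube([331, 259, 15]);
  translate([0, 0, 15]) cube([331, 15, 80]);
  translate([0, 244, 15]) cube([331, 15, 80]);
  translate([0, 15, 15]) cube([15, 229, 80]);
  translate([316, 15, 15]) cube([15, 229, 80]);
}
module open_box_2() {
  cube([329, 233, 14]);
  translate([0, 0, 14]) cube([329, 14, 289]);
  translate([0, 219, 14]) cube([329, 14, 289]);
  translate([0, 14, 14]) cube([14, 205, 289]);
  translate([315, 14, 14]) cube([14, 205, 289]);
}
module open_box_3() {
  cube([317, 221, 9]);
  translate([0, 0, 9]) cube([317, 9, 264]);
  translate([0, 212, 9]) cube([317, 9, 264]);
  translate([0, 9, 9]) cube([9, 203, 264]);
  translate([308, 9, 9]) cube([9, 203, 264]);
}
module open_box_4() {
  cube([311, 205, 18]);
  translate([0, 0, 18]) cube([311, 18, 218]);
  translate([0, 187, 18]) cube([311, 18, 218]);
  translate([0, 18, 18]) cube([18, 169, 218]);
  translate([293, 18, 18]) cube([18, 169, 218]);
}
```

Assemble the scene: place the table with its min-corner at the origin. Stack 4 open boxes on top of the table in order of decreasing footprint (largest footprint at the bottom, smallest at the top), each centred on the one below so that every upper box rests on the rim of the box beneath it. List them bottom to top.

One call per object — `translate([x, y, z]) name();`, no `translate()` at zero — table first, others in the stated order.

table();
translate([227, 254, 717]) open_box();
translate([228, 267, 812]) open_box_2();
translate([234, 273, 1115]) open_box_3();
translate([237, 281, 1388]) open_box_4();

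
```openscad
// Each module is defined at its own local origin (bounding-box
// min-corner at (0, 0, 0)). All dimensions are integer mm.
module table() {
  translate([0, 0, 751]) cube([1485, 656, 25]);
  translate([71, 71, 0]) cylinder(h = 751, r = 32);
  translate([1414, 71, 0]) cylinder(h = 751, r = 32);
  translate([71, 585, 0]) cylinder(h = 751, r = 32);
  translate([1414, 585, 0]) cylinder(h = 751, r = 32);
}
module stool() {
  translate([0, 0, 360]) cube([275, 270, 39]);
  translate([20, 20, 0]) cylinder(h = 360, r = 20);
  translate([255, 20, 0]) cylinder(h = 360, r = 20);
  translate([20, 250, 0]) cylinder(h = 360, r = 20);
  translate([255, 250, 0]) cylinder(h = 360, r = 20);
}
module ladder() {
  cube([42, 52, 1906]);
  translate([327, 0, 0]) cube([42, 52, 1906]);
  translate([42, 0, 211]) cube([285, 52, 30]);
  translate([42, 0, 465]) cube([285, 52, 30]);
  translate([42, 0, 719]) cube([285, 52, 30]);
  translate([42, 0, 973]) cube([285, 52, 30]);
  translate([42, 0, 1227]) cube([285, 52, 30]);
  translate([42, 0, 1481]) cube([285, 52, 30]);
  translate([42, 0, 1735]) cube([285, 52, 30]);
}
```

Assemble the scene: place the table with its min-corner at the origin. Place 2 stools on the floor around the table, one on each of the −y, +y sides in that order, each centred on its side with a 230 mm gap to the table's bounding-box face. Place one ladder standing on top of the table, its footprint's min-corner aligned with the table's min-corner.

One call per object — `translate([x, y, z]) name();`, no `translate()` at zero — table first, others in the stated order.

table();
translate([605, -500, 0]) stool();
translate([605, 886, 0]) stool();
translate([0, 0, 776]) ladder();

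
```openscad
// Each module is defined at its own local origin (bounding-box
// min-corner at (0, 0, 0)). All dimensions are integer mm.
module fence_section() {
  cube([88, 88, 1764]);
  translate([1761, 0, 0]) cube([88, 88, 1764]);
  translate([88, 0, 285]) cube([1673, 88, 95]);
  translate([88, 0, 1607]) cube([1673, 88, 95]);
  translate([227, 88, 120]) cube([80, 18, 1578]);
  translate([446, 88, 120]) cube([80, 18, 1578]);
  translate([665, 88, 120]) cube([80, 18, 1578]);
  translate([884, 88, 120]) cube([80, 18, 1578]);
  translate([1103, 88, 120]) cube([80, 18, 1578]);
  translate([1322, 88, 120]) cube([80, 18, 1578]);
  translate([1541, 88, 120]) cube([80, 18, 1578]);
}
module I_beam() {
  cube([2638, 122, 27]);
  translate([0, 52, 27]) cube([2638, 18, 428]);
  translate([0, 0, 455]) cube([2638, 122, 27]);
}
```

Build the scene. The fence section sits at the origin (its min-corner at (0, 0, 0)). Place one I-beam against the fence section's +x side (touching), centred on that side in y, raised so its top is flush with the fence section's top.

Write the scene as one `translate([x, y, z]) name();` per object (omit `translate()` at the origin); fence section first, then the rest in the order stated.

fence_section();
translate([1849, -8, 1282]) I_beam();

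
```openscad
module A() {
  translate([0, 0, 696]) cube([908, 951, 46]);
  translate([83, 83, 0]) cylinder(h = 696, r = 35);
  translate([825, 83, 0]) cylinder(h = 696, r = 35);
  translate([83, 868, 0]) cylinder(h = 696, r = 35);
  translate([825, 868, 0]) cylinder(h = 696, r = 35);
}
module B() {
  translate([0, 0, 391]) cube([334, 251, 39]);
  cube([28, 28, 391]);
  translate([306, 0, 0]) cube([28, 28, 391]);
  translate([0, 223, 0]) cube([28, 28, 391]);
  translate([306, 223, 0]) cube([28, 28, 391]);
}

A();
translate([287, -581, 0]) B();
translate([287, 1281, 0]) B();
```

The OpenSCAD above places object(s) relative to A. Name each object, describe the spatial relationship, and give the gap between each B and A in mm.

Each stool's nearest face is 330 mm from the table's bounding box.

A is a table. B is a stool. Two stools sit around the table at the −y, +y sides. The gap between each stool and the table is 330 mm.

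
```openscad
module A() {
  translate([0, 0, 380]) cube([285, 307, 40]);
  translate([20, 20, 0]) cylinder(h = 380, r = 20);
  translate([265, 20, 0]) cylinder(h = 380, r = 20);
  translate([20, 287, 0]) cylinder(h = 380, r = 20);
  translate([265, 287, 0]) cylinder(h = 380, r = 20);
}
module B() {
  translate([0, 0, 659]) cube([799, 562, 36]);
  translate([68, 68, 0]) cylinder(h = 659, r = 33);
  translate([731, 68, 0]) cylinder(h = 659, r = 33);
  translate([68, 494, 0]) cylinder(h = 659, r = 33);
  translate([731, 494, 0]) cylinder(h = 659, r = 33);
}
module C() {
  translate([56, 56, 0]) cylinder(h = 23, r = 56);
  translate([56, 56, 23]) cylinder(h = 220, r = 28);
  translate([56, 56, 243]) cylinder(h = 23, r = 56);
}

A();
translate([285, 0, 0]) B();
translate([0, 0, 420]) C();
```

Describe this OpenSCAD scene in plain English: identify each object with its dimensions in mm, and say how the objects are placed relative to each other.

A is a simple wooden stool: a rectangular seat 285 mm (x) by 307 mm (y), 40 mm thick, top face at z = 420 mm, on four round legs, each 40 mm in diameter. The legs rest on z = 0, each leg's axis is inset half a diameter from the nearest pair of seat edges (so the leg's bounding box is flush with the corner).

B is a table with a 799×562 mm rectangular top, 36 mm thick, top surface at z = 695 mm, supported by four round legs of 66 mm diameter, each leg's bounding box inset 35 mm from the nearest pair of top edges, running from the floor.

C is a spool: two coaxial disc flanges of radius 56 mm and thickness 23 mm, joined by a core cylinder of radius 28 mm and height 220 mm. The lower flange rests on z = 0 and the three cylinders share a vertical axis.

The table is against the stool's +x side, with their −y faces flush. The spool is on top of the stool.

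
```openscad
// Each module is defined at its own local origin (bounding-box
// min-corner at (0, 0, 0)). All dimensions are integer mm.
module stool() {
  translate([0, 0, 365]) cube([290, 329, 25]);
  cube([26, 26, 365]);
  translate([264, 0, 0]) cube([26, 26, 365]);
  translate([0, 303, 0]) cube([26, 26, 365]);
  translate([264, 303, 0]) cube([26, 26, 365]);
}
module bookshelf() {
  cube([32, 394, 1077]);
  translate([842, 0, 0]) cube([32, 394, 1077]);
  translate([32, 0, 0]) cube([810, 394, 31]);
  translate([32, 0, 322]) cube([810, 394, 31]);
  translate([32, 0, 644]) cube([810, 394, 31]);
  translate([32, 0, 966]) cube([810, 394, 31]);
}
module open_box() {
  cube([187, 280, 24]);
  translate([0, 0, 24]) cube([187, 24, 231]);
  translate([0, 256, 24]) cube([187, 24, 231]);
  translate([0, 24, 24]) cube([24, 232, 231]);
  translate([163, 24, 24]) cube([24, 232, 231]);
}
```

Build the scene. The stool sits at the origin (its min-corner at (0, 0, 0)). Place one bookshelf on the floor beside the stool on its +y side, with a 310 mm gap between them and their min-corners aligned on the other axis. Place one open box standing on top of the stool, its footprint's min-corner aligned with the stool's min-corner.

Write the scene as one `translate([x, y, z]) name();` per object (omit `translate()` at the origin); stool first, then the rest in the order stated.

stool();
translate([0, 639, 0]) bookshelf();
translate([0, 0, 390]) open_box();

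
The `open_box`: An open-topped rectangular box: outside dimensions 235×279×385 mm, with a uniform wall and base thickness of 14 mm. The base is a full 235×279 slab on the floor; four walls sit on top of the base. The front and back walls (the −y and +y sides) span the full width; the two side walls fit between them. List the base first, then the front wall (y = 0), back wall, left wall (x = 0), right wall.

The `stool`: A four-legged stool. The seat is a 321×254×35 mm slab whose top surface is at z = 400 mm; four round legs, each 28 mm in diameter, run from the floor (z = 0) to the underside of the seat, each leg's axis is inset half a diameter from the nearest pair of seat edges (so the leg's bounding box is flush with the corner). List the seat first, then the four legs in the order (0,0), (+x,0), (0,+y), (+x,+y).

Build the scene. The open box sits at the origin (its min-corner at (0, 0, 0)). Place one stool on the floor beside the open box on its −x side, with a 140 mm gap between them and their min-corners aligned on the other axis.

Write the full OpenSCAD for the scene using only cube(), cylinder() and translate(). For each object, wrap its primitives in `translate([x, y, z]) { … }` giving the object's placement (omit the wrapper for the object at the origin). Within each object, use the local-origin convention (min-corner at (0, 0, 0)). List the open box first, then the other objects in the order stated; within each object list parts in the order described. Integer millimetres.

cube([235, 279, 14]);
translate([0, 0, 14]) cube([235, 14, 371]);
translate([0, 265, 14]) cube([235, 14, 371]);
translate([0, 14, 14]) cube([14, 251, 371]);
translate([221, 14, 14]) cube([14, 251, 371]);
translate([-461, 0, 0]) {
  translate([0, 0, 365]) cube([321, 254, 35]);
  translate([14, 14, 0]) cylinder(h = 365, r = 14);
  translate([307, 14, 0]) cylinder(h = 365, r = 14);
  translate([14, 240, 0]) cylinder(h = 365, r = 14);
  translate([307, 240, 0]) cylinder(h = 365, r = 14);
}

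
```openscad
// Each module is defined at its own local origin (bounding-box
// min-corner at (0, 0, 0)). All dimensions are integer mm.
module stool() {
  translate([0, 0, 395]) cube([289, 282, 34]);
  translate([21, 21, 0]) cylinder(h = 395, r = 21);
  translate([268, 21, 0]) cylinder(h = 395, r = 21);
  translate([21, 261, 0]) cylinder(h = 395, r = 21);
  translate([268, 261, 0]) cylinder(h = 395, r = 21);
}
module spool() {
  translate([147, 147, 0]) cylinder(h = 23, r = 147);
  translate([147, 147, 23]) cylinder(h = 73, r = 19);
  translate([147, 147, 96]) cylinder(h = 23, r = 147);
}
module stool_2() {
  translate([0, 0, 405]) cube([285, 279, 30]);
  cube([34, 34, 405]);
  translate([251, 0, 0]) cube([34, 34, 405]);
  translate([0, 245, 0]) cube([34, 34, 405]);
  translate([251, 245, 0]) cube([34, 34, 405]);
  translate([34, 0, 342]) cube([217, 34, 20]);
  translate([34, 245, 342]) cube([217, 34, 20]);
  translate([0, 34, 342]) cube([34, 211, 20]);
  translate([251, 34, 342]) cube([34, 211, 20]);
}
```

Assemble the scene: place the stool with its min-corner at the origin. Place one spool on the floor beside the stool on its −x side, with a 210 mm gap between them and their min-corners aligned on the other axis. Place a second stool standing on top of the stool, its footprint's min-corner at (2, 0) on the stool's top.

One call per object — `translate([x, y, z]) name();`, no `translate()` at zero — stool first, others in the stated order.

stool();
translate([-504, 0, 0]) spool();
translate([2, 0, 429]) stool_2();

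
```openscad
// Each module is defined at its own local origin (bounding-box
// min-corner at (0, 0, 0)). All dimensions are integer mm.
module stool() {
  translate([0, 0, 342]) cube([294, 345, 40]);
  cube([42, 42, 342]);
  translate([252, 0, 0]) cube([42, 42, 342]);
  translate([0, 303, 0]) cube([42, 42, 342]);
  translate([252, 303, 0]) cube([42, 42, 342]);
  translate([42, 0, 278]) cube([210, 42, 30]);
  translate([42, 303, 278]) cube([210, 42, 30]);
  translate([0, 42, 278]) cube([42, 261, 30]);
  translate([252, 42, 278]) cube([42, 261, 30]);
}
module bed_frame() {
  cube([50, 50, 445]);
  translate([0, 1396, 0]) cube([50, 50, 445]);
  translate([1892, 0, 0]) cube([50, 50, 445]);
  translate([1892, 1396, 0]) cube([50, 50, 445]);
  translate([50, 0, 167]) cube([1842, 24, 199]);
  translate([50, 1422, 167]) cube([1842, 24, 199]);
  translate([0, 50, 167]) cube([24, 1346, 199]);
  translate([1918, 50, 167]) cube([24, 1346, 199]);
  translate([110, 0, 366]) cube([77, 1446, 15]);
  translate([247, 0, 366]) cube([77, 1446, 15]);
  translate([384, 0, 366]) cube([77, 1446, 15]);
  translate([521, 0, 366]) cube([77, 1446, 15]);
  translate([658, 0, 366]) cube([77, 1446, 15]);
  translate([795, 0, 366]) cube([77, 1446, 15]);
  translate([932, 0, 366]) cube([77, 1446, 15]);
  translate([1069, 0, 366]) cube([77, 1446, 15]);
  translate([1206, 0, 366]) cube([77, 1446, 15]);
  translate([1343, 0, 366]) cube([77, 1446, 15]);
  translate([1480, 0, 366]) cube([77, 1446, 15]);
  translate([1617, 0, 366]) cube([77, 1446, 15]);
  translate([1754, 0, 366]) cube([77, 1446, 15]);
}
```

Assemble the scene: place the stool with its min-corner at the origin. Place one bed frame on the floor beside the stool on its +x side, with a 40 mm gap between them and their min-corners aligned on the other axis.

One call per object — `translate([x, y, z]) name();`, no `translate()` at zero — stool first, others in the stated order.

stool();
translate([334, 0, 0]) bed_frame();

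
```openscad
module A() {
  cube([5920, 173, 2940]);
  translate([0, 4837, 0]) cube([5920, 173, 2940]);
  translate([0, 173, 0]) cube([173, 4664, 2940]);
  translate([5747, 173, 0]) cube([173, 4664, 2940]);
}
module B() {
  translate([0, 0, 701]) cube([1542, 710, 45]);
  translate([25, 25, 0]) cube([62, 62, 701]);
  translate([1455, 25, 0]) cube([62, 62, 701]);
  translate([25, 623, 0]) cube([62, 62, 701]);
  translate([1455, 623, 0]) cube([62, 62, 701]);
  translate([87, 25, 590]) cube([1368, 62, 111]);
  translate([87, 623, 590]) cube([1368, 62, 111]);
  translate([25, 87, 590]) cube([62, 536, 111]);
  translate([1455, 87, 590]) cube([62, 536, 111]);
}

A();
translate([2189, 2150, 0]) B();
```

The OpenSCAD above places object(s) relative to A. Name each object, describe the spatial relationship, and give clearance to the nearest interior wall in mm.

Clearances: x = 2016, y = 1977; minimum 1977 mm.

A is a house frame. B is a table. The table sits inside the house frame, centred. The clearance to the nearest interior wall is 1977 mm.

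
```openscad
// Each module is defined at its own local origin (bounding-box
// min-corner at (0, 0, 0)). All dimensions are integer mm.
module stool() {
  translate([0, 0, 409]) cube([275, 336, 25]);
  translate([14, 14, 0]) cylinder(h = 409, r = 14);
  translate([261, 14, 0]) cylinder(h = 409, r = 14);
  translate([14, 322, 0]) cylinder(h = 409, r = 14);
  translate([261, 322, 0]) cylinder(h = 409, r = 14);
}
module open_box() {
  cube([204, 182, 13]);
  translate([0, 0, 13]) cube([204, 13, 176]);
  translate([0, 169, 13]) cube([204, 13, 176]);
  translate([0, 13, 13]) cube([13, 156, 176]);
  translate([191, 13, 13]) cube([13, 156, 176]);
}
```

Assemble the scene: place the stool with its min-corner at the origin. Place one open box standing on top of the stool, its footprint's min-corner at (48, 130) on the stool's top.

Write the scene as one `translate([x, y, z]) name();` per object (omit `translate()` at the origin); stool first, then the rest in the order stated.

stool();
translate([48, 130, 434]) open_box();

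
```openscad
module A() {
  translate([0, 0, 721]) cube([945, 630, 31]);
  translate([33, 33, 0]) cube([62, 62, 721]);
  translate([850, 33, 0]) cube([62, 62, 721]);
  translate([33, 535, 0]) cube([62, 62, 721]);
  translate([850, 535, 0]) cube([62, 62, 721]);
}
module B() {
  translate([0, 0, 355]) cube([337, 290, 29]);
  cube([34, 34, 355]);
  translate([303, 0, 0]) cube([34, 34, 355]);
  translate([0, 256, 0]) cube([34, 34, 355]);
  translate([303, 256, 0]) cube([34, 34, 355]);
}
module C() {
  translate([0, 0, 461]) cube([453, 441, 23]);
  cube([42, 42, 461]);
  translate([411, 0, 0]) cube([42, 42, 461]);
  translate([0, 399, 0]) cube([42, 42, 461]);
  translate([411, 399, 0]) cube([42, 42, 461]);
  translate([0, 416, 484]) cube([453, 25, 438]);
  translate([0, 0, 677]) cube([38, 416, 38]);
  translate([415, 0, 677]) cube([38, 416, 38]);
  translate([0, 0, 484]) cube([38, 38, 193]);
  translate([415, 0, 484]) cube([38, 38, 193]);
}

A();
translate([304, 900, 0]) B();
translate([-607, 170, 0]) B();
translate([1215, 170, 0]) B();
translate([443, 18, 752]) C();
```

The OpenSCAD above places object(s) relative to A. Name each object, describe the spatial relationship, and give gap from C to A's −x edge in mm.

A is a table. B is a stool. C is a chair. Three stools sit around the table at the +y, −x, +x sides. The chair is on top of the table. The gap from the chair to the table's −x edge is 443 mm.

The chair's min-x is at 443; the table's min-x is 0; gap = 443 mm.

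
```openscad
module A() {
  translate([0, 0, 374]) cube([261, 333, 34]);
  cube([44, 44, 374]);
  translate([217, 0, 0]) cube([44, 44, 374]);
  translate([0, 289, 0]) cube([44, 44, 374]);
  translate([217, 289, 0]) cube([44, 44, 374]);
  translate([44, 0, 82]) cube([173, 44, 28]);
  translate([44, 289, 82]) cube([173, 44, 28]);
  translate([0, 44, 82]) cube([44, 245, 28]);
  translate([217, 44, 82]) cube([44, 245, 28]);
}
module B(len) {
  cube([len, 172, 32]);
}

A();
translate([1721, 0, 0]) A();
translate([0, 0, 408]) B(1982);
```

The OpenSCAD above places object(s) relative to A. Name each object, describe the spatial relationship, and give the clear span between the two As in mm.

Second stool starts at x = 1721; first ends at x = 261; clear span = 1721 − 261 = 1460 mm.

A is a stool. B is a beam. A beam spans the tops of two stools. The clear span between the two stools is 1460 mm.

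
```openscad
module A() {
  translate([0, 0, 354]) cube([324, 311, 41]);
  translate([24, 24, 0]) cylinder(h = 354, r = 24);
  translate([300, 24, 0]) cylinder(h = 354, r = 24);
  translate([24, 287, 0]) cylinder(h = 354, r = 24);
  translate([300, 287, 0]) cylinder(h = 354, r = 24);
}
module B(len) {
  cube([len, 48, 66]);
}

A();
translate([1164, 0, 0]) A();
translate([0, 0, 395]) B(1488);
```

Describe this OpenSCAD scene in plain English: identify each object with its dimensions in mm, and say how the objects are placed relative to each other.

A is a simple wooden stool: a rectangular seat 324 mm (x) by 311 mm (y), 41 mm thick, top face at z = 395 mm, on four round legs, each 48 mm in diameter. The legs rest on z = 0, each leg's axis is inset half a diameter from the nearest pair of seat edges (so the leg's bounding box is flush with the corner).

B is a rectangular beam 1488 mm long (x), 48 mm deep (y), 66 mm thick (z).

The beam spans the tops of two stools placed 840 mm apart, resting at z = 395 mm.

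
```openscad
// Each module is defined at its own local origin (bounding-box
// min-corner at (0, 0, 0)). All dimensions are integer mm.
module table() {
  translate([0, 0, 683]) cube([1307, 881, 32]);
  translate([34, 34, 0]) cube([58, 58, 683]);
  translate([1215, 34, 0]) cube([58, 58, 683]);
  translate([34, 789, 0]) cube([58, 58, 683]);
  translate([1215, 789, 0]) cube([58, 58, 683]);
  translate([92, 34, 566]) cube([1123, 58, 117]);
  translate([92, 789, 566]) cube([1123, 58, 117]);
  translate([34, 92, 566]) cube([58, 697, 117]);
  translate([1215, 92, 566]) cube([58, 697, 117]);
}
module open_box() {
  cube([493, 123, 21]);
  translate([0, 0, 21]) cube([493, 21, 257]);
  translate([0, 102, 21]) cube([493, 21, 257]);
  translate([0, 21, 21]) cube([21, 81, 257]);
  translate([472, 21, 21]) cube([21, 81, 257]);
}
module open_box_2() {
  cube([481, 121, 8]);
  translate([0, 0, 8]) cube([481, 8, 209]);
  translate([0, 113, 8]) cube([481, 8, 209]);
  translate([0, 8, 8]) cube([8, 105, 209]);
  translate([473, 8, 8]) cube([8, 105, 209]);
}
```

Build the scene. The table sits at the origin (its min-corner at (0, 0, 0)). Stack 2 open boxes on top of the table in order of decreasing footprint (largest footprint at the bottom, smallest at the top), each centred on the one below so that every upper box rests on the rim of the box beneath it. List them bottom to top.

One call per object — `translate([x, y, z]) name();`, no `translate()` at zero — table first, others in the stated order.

table();
translate([407, 379, 715]) open_box();
translate([413, 380, 993]) open_box_2();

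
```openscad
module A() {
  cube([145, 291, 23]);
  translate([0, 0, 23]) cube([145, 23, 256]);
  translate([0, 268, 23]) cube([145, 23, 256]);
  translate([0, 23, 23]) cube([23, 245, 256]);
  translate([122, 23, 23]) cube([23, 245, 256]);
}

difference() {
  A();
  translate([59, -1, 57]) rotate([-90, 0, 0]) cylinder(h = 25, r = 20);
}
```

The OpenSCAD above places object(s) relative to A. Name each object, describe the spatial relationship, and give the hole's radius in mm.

The subtracted cylinder has r = 20 mm.

A is an open box. The open box has a circular hole through its front wall. The hole's radius is 20 mm.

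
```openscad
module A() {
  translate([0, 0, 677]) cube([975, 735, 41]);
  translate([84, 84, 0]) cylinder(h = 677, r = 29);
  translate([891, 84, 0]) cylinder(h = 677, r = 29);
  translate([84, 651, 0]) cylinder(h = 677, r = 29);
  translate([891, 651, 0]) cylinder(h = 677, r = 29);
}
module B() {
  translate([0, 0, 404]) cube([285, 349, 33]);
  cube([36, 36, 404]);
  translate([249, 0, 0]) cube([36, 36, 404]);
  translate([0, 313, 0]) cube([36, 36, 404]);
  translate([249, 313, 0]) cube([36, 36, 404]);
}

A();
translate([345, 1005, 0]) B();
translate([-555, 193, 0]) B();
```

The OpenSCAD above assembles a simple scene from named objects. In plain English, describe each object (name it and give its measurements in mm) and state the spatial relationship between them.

A is a rectangular dining table. The top is 975×735×41 mm with its upper surface at z = 718 mm. It stands on four round legs of 58 mm diameter, each leg's bounding box inset 55 mm from the nearest pair of top edges, running from the floor to the underside of the top.

B is a simple wooden stool: a rectangular seat 285 mm (x) by 349 mm (y), 33 mm thick, top face at z = 437 mm, on four square legs, each 36×36 mm in cross-section. The legs rest on z = 0, each flush with a corner of the seat.

Two stools sit around the table at the +y, −x sides.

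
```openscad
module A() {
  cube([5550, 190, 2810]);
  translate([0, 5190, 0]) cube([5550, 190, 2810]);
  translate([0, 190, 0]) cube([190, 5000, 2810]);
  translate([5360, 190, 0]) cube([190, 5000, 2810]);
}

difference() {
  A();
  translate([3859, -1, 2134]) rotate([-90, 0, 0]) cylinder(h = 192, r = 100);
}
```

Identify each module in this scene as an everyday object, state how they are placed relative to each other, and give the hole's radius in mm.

A is a house frame. The house frame has a circular hole through its front wall. The hole's radius is 100 mm.

The subtracted cylinder has r = 100 mm.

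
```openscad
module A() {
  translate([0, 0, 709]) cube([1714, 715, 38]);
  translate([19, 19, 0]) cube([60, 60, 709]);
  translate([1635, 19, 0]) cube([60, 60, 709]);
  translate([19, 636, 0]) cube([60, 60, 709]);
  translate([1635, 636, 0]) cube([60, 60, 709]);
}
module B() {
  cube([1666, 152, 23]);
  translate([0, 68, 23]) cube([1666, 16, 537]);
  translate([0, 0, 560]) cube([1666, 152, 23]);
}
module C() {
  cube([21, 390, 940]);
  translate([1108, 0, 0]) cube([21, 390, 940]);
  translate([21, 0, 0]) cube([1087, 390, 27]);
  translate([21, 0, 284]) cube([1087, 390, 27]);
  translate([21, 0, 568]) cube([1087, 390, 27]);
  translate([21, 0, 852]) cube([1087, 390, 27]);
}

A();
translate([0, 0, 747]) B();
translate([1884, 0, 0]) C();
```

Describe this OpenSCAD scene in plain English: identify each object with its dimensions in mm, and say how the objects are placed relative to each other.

A is a table with a 1714×715 mm rectangular top, 38 mm thick, top surface at z = 747 mm, supported by four 60×60 mm square legs, each inset 19 mm from the nearest pair of top edges, running from the floor.

B is an I-beam lying along x, 1666 mm long. Overall section height 583 mm. Two flanges 152 mm wide (y) and 23 mm thick, one on the floor and one at the top; a web 16 mm thick runs between them, centred on the flange width.

C is an open bookshelf. Two side panels, each 21 mm thick, 390 mm deep and 940 mm tall, stand 1129 mm apart (outside-to-outside). Between them sit 4 shelves, each 27 mm thick and 390 mm deep, spanning the full gap between the sides. The bottom shelf rests on the floor (its underside at z = 0) and the clear gap between one shelf's top and the next shelf's underside is 257 mm.

The I-beam is on top of the table. The bookshelf is on the floor beside the table on its +x side.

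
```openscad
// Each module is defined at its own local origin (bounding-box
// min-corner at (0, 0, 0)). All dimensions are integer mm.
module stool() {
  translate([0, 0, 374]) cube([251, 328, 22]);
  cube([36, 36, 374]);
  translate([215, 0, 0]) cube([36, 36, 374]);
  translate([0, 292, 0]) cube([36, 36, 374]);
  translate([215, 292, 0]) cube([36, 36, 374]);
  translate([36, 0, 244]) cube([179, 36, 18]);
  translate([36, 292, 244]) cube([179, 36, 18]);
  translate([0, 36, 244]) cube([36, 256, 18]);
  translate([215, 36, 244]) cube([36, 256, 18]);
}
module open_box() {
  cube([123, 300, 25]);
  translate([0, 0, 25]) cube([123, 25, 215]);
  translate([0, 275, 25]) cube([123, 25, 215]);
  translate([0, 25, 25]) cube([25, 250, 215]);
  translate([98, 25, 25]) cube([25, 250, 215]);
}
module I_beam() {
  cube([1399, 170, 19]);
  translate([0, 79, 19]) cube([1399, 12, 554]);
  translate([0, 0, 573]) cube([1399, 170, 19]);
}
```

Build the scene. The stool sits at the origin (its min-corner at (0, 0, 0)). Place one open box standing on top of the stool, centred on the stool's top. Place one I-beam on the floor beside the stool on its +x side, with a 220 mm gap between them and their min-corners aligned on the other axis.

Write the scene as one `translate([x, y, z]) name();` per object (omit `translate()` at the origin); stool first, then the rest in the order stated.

stool();
translate([64, 14, 396]) open_box();
translate([471, 0, 0]) I_beam();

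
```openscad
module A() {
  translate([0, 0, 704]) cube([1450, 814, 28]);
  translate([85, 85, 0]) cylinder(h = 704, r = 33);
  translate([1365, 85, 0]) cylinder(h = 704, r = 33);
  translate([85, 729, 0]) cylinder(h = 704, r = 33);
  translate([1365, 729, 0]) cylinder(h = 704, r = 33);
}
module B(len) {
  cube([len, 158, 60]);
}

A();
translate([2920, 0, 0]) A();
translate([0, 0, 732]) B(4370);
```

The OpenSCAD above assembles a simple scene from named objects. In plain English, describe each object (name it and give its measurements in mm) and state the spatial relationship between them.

A is a rectangular dining table. The top is 1450×814×28 mm with its upper surface at z = 732 mm. It stands on four round legs of 66 mm diameter, each leg's bounding box inset 52 mm from the nearest pair of top edges, running from the floor to the underside of the top.

B is a rectangular beam 4370 mm long (x), 158 mm deep (y), 60 mm thick (z).

The beam spans the tops of two tables placed 1470 mm apart, resting at z = 732 mm.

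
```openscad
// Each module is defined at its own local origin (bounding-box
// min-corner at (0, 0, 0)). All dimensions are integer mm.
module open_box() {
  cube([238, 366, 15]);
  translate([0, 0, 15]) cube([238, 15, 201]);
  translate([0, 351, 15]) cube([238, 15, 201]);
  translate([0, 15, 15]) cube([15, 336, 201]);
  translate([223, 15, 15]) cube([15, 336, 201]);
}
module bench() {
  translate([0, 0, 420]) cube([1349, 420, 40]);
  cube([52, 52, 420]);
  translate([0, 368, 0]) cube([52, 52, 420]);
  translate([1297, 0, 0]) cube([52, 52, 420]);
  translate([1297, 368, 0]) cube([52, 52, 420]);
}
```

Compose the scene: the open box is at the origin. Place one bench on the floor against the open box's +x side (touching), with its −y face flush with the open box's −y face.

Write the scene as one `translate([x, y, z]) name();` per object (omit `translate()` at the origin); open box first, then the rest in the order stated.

open_box();
translate([238, 0, 0]) bench();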